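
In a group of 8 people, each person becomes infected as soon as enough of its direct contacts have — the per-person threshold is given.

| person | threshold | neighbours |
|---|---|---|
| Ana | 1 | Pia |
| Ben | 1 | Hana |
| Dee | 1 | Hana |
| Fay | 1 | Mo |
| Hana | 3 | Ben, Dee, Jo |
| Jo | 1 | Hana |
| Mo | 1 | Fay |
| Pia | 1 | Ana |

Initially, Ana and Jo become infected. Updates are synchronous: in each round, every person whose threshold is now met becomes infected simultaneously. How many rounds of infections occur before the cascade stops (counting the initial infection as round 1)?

2

Round 1 — Ana, Jo become infected (initial).
Round 2 — checking thresholds:
  Hana: 1 of 3 neighbours < 3, below threshold.
  Pia: 1 of 1 neighbours ≥ 1, becomes infected.
Round 3 — no new infections; cascade stops.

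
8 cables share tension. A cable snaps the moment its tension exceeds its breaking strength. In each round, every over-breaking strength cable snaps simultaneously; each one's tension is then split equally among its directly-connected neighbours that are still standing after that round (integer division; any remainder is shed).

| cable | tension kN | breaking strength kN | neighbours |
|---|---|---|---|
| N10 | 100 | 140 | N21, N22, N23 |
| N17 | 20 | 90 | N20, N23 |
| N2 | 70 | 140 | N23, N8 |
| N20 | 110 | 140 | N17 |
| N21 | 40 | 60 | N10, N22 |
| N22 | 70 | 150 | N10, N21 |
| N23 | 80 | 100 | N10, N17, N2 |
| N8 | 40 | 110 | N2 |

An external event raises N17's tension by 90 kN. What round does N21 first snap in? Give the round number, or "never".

4

Round 1 — N17 at 110 > 90. N17 snaps.
  N17 sheds 110 kN to N20, N23: 55 each.
    N20: 110+55 = 165 > 140
    N23: 80+55 = 135 > 100
Round 2 — N20, N23 snap.
  N20 sheds 165 kN: no online neighbours, lost.
  N23 sheds 135 kN to N10, N2: 67 each (1 lost).
    N10: 100+67 = 167 > 140
    N2: 70+67 = 137 ≤ 140
Round 3 — N10 snaps.
  N10 sheds 167 kN to N21, N22: 83 each (1 lost).
    N21: 40+83 = 123 > 60
    N22: 70+83 = 153 > 150
Round 4 — N21, N22 snap.
  N21 sheds 123 kN: no online neighbours, lost.
  N22 sheds 153 kN: no online neighbours, lost.
No further breaks.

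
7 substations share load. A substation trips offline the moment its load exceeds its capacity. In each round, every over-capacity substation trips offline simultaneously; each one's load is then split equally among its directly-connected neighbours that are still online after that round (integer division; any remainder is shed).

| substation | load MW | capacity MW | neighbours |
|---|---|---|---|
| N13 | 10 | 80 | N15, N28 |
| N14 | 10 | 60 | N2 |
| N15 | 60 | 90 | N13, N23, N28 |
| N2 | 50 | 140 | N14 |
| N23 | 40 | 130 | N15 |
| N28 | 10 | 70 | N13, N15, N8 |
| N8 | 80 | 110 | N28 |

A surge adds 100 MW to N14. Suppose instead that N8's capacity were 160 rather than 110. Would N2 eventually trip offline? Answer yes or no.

yes

With N8's capacity at 160:
Round 1 — N14 at 110 > 60. N14 trips offline.
  N14 sheds 110 MW to N2: 110 each.
    N2: 50+110 = 160 > 140
Round 2 — N2 trips offline.
  N2 sheds 160 MW: no online neighbours, lost.
No further trips.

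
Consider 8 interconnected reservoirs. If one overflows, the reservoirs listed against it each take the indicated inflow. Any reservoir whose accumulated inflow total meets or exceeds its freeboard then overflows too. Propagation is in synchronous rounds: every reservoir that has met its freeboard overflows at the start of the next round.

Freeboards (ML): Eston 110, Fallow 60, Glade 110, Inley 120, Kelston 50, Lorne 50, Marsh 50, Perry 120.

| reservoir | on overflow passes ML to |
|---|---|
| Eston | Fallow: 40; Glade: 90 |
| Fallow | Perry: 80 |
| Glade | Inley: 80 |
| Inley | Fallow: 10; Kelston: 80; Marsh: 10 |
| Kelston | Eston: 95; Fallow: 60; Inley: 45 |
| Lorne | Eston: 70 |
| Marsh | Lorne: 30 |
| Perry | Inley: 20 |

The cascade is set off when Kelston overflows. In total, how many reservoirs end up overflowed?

2

Round 1 — Kelston overflows (initial).
  Eston: +95 → 95 < 110
  Fallow: +60 → 60 ≥ 60
  Inley: +45 → 45 < 120
Round 2 — Fallow overflows.
  Perry: +80 → 80 < 120
No further overflows.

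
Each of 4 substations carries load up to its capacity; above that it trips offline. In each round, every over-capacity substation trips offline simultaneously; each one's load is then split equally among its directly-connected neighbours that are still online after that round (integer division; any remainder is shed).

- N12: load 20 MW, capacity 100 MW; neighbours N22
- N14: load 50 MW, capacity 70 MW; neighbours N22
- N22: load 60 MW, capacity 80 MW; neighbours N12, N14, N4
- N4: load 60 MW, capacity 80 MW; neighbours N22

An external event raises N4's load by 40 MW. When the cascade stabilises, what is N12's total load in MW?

100

Round 1 — N4 at 100 > 80. N4 trips offline.
  N4 sheds 100 MW to N22: 100 each.
    N22: 60+100 = 160 > 80
Round 2 — N22 trips offline.
  N22 sheds 160 MW to N12, N14: 80 each.
    N12: 20+80 = 100 ≤ 100
    N14: 50+80 = 130 > 70
Round 3 — N14 trips offline.
  N14 sheds 130 MW: no online neighbours, lost.
No further trips.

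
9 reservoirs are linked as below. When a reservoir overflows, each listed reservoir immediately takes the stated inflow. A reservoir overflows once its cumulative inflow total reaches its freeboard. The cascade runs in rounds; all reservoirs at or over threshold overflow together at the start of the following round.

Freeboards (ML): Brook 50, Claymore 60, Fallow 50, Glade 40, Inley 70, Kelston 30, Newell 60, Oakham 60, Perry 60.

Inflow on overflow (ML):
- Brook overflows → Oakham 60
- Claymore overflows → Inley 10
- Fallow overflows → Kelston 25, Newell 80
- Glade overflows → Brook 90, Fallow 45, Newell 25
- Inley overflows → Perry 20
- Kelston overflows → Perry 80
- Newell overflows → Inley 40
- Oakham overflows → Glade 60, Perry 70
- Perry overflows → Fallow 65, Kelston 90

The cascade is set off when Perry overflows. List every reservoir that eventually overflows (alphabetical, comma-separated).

Round 1 — Perry overflows (initial).
  Fallow: +65 → 65 ≥ 50
  Kelston: +90 → 90 ≥ 30
Round 2 — Fallow, Kelston overflow.
  Newell: +80 → 80 ≥ 60
Round 3 — Newell overflows.
  Inley: +40 → 40 < 70
No further overflows.

Fallow, Kelston, Newell, Perry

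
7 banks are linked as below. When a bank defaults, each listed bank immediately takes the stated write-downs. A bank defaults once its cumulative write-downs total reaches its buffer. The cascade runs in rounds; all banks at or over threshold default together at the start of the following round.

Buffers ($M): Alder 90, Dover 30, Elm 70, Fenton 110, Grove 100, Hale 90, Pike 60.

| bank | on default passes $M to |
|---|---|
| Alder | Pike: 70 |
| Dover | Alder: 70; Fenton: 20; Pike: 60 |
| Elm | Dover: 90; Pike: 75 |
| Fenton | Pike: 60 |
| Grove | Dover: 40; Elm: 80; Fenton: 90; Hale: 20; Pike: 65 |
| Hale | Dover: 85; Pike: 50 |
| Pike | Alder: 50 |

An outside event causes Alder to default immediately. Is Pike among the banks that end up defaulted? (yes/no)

yes

Round 1 — Alder defaults (initial).
  Pike: +70 → 70 ≥ 60
Round 2 — Pike defaults.
No further defaults.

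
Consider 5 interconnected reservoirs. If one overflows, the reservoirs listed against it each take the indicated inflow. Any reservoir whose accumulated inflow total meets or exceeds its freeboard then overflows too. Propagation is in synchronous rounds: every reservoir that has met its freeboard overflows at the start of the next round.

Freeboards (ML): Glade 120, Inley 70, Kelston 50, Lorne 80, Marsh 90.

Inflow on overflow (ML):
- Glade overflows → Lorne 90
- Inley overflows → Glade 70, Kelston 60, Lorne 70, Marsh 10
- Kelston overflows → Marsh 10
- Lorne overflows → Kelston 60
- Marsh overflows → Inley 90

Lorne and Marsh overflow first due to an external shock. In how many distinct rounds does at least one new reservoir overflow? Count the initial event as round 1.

Round 1 — Lorne, Marsh overflow (initial).
  Inley: +90 → 90 ≥ 70
  Kelston: +60 → 60 ≥ 50
Round 2 — Inley, Kelston overflow.
  Glade: +70 → 70 < 120
No further overflows.

2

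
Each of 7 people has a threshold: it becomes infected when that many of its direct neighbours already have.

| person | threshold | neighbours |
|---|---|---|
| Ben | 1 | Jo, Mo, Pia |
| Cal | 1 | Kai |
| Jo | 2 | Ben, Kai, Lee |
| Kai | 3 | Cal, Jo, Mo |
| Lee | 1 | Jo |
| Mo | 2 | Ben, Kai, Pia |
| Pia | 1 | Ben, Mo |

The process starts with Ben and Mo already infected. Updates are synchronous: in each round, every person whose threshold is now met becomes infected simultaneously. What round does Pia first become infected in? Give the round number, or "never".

2

Round 1 — Ben, Mo become infected (initial).
Round 2 — checking thresholds:
  Jo: 1 of 3 neighbours < 2, not yet.
  Kai: 1 of 3 neighbours < 3, not yet.
  Pia: 2 of 2 neighbours ≥ 1, becomes infected.
Round 3 — no new infections; cascade stops.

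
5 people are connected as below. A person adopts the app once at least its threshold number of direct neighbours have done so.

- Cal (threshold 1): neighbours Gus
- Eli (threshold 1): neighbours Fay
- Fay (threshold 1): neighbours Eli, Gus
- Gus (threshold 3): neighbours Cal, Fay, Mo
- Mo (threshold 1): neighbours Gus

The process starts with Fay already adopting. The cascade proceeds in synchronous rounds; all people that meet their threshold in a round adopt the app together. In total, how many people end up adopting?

Round 1 — Fay adopts the app (initial).
Round 2 — checking thresholds:
  Eli: 1 of 1 neighbours ≥ 1, adopts the app.
  Gus: 1 of 3 neighbours < 3, below threshold.
Round 3 — no new adoptions; cascade stops.

2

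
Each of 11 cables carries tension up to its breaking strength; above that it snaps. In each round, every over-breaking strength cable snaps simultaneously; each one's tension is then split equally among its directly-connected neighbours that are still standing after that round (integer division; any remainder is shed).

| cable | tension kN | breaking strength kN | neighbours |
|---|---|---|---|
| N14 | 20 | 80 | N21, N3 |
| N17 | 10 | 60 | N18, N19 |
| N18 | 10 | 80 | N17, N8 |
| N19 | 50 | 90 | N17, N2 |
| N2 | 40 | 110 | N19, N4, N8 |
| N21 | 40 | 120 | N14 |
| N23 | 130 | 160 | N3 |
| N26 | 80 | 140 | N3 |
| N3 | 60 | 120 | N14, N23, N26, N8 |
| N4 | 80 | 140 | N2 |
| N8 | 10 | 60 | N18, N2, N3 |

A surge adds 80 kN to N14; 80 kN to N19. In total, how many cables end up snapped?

Round 1 — N14 at 100 > 80; N19 at 130 > 90. N14, N19 snap.
  N14 sheds 100 kN to N21, N3: 50 each.
    N21: 40+50 = 90 ≤ 120
    N3: 60+50 = 110 ≤ 120
  N19 sheds 130 kN to N17, N2: 65 each.
    N17: 10+65 = 75 > 60
    N2: 40+65 = 105 ≤ 110
Round 2 — N17 snaps.
  N17 sheds 75 kN to N18: 75 each.
    N18: 10+75 = 85 > 80
Round 3 — N18 snaps.
  N18 sheds 85 kN to N8: 85 each.
    N8: 10+85 = 95 > 60
Round 4 — N8 snaps.
  N8 sheds 95 kN to N2, N3: 47 each (1 lost).
    N2: 105+47 = 152 > 110
    N3: 110+47 = 157 > 120
Round 5 — N2, N3 snap.
  N2 sheds 152 kN to N4: 152 each.
    N4: 80+152 = 232 > 140
  N3 sheds 157 kN to N23, N26: 78 each (1 lost).
    N23: 130+78 = 208 > 160
    N26: 80+78 = 158 > 140
Round 6 — N23, N26, N4 snap.
  N23 sheds 208 kN: no online neighbours, lost.
  N26 sheds 158 kN: no online neighbours, lost.
  N4 sheds 232 kN: no online neighbours, lost.
No further breaks.

10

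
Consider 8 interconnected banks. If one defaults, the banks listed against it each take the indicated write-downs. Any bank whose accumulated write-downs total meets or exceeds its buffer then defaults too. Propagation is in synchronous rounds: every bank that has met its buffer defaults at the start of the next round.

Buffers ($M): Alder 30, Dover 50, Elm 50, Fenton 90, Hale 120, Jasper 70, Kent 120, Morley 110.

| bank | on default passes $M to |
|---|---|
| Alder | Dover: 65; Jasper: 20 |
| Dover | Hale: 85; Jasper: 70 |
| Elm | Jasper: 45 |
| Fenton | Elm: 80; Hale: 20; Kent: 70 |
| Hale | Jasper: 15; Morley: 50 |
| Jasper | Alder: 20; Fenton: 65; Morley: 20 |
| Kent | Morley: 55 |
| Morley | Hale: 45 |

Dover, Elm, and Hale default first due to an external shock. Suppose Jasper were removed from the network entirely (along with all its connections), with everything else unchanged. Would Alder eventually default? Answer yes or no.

no

With Jasper removed:
Round 1 — Dover, Elm, Hale default (initial).
  Morley: +50 → 50 < 110
No further defaults.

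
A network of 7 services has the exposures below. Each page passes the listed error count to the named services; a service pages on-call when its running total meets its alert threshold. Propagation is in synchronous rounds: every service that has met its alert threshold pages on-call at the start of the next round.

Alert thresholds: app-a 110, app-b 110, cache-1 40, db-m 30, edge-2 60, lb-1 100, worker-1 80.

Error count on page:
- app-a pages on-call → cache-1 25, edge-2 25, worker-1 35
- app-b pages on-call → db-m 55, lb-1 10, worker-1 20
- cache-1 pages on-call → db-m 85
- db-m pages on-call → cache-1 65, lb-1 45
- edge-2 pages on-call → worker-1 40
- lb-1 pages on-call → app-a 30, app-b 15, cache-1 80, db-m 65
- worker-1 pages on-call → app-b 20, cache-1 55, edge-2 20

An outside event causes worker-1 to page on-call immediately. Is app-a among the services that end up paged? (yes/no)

no

Round 1 — worker-1 pages on-call (initial).
  app-b: +20 → 20 < 110
  cache-1: +55 → 55 ≥ 40
  edge-2: +20 → 20 < 60
Round 2 — cache-1 pages on-call.
  db-m: +85 → 85 ≥ 30
Round 3 — db-m pages on-call.
  lb-1: +45 → 45 < 100
No further pages.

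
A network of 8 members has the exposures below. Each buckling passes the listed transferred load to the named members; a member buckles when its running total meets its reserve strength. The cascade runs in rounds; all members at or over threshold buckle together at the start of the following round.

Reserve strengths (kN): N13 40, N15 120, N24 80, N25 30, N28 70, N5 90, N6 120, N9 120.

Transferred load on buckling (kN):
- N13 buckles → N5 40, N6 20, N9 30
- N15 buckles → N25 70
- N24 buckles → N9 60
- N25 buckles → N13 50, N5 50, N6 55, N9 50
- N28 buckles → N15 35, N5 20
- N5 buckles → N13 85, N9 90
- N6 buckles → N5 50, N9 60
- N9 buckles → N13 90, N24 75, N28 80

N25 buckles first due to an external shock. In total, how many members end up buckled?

5

Round 1 — N25 buckles (initial).
  N13: +50 → 50 ≥ 40
  N5: +50 → 50 < 90
  N6: +55 → 55 < 120
  N9: +50 → 50 < 120
Round 2 — N13 buckles.
  N5: +40 → 90 ≥ 90
  N6: +20 → 75 < 120
  N9: +30 → 80 < 120
Round 3 — N5 buckles.
  N9: +90 → 170 ≥ 120
Round 4 — N9 buckles.
  N24: +75 → 75 < 80
  N28: +80 → 80 ≥ 70
Round 5 — N28 buckles.
  N15: +35 → 35 < 120
No further bucklings.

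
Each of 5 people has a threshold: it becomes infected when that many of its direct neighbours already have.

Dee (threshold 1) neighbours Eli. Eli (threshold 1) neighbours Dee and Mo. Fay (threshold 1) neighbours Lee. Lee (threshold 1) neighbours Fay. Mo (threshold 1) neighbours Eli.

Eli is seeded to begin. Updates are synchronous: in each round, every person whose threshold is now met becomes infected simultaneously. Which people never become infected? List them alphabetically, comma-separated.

Fay, Lee

Round 1 — Eli becomes infected (initial).
Round 2 — checking thresholds:
  Dee: 1 of 1 neighbours ≥ 1, becomes infected.
  Mo: 1 of 1 neighbours ≥ 1, becomes infected.
Round 3 — no new infections; cascade stops.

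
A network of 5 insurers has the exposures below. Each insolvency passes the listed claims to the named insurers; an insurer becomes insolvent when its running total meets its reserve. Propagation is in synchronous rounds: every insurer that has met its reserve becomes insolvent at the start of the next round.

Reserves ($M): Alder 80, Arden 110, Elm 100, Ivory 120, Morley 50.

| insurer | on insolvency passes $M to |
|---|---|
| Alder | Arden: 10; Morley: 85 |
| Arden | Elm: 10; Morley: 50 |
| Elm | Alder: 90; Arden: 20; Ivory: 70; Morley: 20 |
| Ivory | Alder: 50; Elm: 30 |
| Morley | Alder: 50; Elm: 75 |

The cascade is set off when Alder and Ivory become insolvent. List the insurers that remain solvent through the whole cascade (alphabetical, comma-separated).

Round 1 — Alder, Ivory become insolvent (initial).
  Arden: +10 → 10 < 110
  Elm: +30 → 30 < 100
  Morley: +85 → 85 ≥ 50
Round 2 — Morley becomes insolvent.
  Elm: +75 → 105 ≥ 100
Round 3 — Elm becomes insolvent.
  Arden: +20 → 30 < 110
No further insolvencies.

Arden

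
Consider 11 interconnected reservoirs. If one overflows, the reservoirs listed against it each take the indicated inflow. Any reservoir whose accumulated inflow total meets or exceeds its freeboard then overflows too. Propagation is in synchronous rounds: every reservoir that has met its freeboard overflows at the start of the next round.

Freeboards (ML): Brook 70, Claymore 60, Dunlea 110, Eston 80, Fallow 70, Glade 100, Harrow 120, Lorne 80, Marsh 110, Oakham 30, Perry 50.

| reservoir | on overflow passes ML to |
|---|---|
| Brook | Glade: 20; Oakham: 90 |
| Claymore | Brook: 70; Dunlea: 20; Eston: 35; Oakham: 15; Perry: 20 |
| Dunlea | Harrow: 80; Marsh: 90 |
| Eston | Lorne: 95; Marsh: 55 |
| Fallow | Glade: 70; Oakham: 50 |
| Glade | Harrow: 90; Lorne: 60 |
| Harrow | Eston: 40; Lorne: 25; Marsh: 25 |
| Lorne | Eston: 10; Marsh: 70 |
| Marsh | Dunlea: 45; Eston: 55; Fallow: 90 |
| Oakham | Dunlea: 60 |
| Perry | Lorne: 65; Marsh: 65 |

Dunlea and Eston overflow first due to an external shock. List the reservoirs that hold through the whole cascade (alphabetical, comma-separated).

Round 1 — Dunlea, Eston overflow (initial).
  Harrow: +80 → 80 < 120
  Lorne: +95 → 95 ≥ 80
  Marsh: +90+55 → 145 ≥ 110
Round 2 — Lorne, Marsh overflow.
  Fallow: +90 → 90 ≥ 70
Round 3 — Fallow overflows.
  Glade: +70 → 70 < 100
  Oakham: +50 → 50 ≥ 30
Round 4 — Oakham overflows.
No further overflows.

Brook, Claymore, Glade, Harrow, Perry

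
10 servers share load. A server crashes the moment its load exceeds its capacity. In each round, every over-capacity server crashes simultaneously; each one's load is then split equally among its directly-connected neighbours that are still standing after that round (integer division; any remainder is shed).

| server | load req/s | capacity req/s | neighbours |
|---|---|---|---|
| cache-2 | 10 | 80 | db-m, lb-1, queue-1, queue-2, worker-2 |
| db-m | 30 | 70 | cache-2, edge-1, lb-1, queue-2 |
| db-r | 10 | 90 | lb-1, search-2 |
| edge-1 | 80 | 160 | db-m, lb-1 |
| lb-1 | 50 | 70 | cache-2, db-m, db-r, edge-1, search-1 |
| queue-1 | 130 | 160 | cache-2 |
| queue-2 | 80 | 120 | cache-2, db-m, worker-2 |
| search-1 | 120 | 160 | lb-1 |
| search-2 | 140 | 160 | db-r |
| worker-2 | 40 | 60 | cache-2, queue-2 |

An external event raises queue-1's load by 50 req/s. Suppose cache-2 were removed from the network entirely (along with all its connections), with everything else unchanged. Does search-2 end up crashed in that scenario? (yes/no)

no

With cache-2 removed:
Round 1 — queue-1 at 180 > 160. queue-1 crashes.
  queue-1 sheds 180 req/s: no online neighbours, lost.
No further crashes.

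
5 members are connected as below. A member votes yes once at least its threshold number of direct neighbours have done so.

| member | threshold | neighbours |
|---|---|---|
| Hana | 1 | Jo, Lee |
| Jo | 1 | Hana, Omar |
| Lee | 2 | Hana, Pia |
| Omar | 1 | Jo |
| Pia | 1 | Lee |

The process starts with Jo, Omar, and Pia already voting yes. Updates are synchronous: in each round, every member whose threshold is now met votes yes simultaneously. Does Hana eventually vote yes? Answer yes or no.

yes

Round 1 — Jo, Omar, Pia vote yes (initial).
Round 2 — checking thresholds:
  Hana: 1 of 2 neighbours ≥ 1, votes yes.
  Lee: 1 of 2 neighbours < 2, holds.
Round 3 — checking thresholds:
  Lee: 2 of 2 neighbours ≥ 2, votes yes.
Round 4 — no new yes votes; cascade stops.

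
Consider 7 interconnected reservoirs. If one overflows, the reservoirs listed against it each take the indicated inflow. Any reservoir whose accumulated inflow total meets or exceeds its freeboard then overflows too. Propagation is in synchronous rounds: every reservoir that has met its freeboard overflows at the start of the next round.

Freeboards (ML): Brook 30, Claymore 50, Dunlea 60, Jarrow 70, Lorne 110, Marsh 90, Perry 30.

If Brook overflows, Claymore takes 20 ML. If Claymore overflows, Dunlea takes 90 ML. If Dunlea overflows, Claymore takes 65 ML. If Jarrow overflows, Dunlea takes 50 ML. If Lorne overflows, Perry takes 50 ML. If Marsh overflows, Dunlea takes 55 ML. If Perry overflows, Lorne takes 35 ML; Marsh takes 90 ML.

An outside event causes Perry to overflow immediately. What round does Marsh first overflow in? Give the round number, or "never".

2

Round 1 — Perry overflows (initial).
  Lorne: +35 → 35 < 110
  Marsh: +90 → 90 ≥ 90
Round 2 — Marsh overflows.
  Dunlea: +55 → 55 < 60
No further overflows.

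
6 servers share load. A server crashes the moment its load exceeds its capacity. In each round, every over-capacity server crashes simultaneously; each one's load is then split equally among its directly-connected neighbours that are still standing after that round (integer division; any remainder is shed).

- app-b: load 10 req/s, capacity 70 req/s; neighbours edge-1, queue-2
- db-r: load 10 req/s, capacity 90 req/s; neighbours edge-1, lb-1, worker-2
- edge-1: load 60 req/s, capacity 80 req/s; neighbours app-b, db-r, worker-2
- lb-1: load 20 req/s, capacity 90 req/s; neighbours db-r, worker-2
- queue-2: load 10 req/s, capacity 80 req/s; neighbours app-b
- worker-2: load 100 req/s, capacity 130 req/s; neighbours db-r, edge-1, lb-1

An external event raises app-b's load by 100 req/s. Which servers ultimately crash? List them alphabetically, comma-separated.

Round 1 — app-b at 110 > 70. app-b crashes.
  app-b sheds 110 req/s to edge-1, queue-2: 55 each.
    edge-1: 60+55 = 115 > 80
    queue-2: 10+55 = 65 ≤ 80
Round 2 — edge-1 crashes.
  edge-1 sheds 115 req/s to db-r, worker-2: 57 each (1 lost).
    db-r: 10+57 = 67 ≤ 90
    worker-2: 100+57 = 157 > 130
Round 3 — worker-2 crashes.
  worker-2 sheds 157 req/s to db-r, lb-1: 78 each (1 lost).
    db-r: 67+78 = 145 > 90
    lb-1: 20+78 = 98 > 90
Round 4 — db-r, lb-1 crash.
  db-r sheds 145 req/s: no online neighbours, lost.
  lb-1 sheds 98 req/s: no online neighbours, lost.
No further crashes.

app-b, db-r, edge-1, lb-1, worker-2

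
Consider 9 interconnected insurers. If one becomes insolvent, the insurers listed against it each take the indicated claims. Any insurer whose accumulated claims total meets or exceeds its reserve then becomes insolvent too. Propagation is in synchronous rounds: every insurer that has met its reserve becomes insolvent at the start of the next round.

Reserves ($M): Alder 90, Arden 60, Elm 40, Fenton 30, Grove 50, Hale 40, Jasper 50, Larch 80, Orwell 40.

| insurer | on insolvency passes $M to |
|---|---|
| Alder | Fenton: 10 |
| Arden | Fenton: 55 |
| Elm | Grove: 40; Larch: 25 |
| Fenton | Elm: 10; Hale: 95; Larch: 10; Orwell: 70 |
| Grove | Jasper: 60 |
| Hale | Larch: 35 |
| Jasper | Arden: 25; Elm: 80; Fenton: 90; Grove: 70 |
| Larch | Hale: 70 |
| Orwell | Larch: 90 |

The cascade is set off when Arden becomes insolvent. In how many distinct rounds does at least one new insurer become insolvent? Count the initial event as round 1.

4

Round 1 — Arden becomes insolvent (initial).
  Fenton: +55 → 55 ≥ 30
Round 2 — Fenton becomes insolvent.
  Elm: +10 → 10 < 40
  Hale: +95 → 95 ≥ 40
  Larch: +10 → 10 < 80
  Orwell: +70 → 70 ≥ 40
Round 3 — Hale, Orwell become insolvent.
  Larch: +35+90 → 135 ≥ 80
Round 4 — Larch becomes insolvent.
No further insolvencies.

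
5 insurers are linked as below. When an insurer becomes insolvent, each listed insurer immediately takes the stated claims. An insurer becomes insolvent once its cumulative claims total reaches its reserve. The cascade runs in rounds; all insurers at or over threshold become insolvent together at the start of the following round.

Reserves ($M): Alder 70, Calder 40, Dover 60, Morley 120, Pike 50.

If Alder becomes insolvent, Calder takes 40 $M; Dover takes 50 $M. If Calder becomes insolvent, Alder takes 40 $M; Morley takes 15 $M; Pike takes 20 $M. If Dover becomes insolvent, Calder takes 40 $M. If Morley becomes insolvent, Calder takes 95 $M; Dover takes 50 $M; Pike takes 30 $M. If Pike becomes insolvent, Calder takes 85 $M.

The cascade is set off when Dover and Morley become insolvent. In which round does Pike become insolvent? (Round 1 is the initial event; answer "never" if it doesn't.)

Round 1 — Dover, Morley become insolvent (initial).
  Calder: +40+95 → 135 ≥ 40
  Pike: +30 → 30 < 50
Round 2 — Calder becomes insolvent.
  Alder: +40 → 40 < 70
  Pike: +20 → 50 ≥ 50
Round 3 — Pike becomes insolvent.
No further insolvencies.

3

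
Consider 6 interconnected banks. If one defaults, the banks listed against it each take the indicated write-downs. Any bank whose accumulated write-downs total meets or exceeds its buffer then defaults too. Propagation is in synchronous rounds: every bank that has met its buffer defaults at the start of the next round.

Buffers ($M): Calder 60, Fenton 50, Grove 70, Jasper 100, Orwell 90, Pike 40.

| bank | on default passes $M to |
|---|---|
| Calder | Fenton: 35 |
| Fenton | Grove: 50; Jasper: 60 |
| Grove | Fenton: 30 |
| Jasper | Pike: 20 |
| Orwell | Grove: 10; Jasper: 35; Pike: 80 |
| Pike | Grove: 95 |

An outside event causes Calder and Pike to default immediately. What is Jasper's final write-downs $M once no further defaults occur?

60

Round 1 — Calder, Pike default (initial).
  Fenton: +35 → 35 < 50
  Grove: +95 → 95 ≥ 70
Round 2 — Grove defaults.
  Fenton: +30 → 65 ≥ 50
Round 3 — Fenton defaults.
  Jasper: +60 → 60 < 100
No further defaults.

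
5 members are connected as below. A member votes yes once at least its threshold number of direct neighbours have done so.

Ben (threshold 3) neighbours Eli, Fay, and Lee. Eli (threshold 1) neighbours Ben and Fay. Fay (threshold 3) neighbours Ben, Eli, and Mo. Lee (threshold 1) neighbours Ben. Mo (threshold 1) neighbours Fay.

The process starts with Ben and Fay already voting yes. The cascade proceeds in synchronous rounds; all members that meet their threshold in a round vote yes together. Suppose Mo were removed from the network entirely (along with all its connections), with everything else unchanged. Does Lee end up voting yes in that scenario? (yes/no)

With Mo removed:
Round 1 — Ben, Fay vote yes (initial).
Round 2 — checking thresholds:
  Eli: 2 of 2 neighbours ≥ 1, votes yes.
  Lee: 1 of 1 neighbours ≥ 1, votes yes.
Round 3 — no new yes votes; cascade stops.

yes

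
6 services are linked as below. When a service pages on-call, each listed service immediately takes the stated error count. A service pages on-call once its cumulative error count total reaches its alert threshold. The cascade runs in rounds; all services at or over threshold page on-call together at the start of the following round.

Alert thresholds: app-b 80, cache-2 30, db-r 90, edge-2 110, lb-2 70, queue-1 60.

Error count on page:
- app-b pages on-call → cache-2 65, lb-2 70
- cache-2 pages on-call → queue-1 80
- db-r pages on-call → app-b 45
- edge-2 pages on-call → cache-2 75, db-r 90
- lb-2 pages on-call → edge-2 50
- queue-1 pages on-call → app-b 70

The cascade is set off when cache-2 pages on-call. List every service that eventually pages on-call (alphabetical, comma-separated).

cache-2, queue-1

Round 1 — cache-2 pages on-call (initial).
  queue-1: +80 → 80 ≥ 60
Round 2 — queue-1 pages on-call.
  app-b: +70 → 70 < 80
No further pages.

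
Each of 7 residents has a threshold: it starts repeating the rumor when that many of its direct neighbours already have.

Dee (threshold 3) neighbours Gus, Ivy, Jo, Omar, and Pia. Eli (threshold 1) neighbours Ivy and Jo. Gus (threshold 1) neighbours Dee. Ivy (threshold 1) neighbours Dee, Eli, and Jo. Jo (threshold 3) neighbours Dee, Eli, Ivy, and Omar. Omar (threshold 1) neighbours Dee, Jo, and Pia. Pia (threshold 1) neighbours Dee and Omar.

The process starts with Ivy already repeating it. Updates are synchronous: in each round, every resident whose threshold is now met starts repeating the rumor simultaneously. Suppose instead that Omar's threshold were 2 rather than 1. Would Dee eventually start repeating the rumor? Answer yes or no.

no

With Omar's threshold at 2:
Round 1 — Ivy starts repeating the rumor (initial).
Round 2 — checking thresholds:
  Dee: 1 of 5 neighbours < 3, holds.
  Eli: 1 of 2 neighbours ≥ 1, starts repeating the rumor.
  Jo: 1 of 4 neighbours < 3, holds.
Round 3 — no new spreads; cascade stops.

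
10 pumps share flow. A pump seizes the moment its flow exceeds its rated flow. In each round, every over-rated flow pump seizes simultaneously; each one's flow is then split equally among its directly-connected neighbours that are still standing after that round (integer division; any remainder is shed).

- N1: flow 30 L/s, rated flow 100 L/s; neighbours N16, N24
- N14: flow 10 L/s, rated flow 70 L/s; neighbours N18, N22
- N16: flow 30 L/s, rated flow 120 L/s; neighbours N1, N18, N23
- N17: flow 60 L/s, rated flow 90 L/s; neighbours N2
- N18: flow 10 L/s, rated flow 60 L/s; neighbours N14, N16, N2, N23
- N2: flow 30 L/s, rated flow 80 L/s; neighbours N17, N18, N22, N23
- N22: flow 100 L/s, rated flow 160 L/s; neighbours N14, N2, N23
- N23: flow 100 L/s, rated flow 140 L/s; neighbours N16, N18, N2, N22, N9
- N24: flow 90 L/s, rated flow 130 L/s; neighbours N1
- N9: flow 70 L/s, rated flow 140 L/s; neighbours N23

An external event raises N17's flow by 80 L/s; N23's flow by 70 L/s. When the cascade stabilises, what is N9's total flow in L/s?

Round 1 — N17 at 140 > 90; N23 at 170 > 140. N17, N23 seize.
  N17 sheds 140 L/s to N2: 140 each.
    N2: 30+140 = 170 > 80
  N23 sheds 170 L/s to N16, N18, N2, N22, N9: 34 each.
    N16: 30+34 = 64 ≤ 120
    N18: 10+34 = 44 ≤ 60
    N2: 170+34 = 204 > 80
    N22: 100+34 = 134 ≤ 160
    N9: 70+34 = 104 ≤ 140
Round 2 — N2 seizes.
  N2 sheds 204 L/s to N18, N22: 102 each.
    N18: 44+102 = 146 > 60
    N22: 134+102 = 236 > 160
Round 3 — N18, N22 seize.
  N18 sheds 146 L/s to N14, N16: 73 each.
    N14: 10+73 = 83 > 70
    N16: 64+73 = 137 > 120
  N22 sheds 236 L/s to N14: 236 each.
    N14: 83+236 = 319 > 70
Round 4 — N14, N16 seize.
  N14 sheds 319 L/s: no online neighbours, lost.
  N16 sheds 137 L/s to N1: 137 each.
    N1: 30+137 = 167 > 100
Round 5 — N1 seizes.
  N1 sheds 167 L/s to N24: 167 each.
    N24: 90+167 = 257 > 130
Round 6 — N24 seizes.
  N24 sheds 257 L/s: no online neighbours, lost.
No further seizures.

104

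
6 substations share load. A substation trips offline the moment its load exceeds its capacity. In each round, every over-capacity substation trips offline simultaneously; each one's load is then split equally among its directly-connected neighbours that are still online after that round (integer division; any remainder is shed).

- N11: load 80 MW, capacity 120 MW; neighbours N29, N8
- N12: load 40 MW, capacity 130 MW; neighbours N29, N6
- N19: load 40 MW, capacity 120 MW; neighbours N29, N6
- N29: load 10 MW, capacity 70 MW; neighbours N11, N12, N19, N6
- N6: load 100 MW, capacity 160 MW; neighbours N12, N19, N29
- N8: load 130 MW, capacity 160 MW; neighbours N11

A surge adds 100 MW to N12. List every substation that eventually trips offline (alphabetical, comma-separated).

N12, N19, N29, N6

Round 1 — N12 at 140 > 130. N12 trips offline.
  N12 sheds 140 MW to N29, N6: 70 each.
    N29: 10+70 = 80 > 70
    N6: 100+70 = 170 > 160
Round 2 — N29, N6 trip offline.
  N29 sheds 80 MW to N11, N19: 40 each.
    N11: 80+40 = 120 ≤ 120
    N19: 40+40 = 80 ≤ 120
  N6 sheds 170 MW to N19: 170 each.
    N19: 80+170 = 250 > 120
Round 3 — N19 trips offline.
  N19 sheds 250 MW: no online neighbours, lost.
No further trips.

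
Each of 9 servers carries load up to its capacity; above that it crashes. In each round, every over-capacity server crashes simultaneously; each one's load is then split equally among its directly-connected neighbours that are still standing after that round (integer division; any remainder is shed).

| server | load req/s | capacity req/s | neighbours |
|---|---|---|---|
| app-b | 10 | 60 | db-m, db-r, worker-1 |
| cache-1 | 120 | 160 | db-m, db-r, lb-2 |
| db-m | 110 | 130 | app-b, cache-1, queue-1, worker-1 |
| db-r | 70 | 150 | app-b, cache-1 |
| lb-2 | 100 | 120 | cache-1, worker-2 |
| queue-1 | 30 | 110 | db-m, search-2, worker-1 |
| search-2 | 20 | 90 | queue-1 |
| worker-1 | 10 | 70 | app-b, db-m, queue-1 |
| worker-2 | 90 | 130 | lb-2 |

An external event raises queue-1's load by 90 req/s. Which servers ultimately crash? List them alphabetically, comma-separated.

Round 1 — queue-1 at 120 > 110. queue-1 crashes.
  queue-1 sheds 120 req/s to db-m, search-2, worker-1: 40 each.
    db-m: 110+40 = 150 > 130
    search-2: 20+40 = 60 ≤ 90
    worker-1: 10+40 = 50 ≤ 70
Round 2 — db-m crashes.
  db-m sheds 150 req/s to app-b, cache-1, worker-1: 50 each.
    app-b: 10+50 = 60 ≤ 60
    cache-1: 120+50 = 170 > 160
    worker-1: 50+50 = 100 > 70
Round 3 — cache-1, worker-1 crash.
  cache-1 sheds 170 req/s to db-r, lb-2: 85 each.
    db-r: 70+85 = 155 > 150
    lb-2: 100+85 = 185 > 120
  worker-1 sheds 100 req/s to app-b: 100 each.
    app-b: 60+100 = 160 > 60
Round 4 — app-b, db-r, lb-2 crash.
  app-b sheds 160 req/s: no online neighbours, lost.
  db-r sheds 155 req/s: no online neighbours, lost.
  lb-2 sheds 185 req/s to worker-2: 185 each.
    worker-2: 90+185 = 275 > 130
Round 5 — worker-2 crashes.
  worker-2 sheds 275 req/s: no online neighbours, lost.
No further crashes.

app-b, cache-1, db-m, db-r, lb-2, queue-1, worker-1, worker-2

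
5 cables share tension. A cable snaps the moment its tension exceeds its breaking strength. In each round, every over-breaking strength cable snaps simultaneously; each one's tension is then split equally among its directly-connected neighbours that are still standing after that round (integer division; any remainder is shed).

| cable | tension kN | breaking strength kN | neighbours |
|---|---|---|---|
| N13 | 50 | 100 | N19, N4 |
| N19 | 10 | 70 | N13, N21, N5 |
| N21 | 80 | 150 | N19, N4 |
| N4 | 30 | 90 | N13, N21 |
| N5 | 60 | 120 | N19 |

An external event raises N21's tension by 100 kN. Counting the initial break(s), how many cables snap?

Round 1 — N21 at 180 > 150. N21 snaps.
  N21 sheds 180 kN to N19, N4: 90 each.
    N19: 10+90 = 100 > 70
    N4: 30+90 = 120 > 90
Round 2 — N19, N4 snap.
  N19 sheds 100 kN to N13, N5: 50 each.
    N13: 50+50 = 100 ≤ 100
    N5: 60+50 = 110 ≤ 120
  N4 sheds 120 kN to N13: 120 each.
    N13: 100+120 = 220 > 100
Round 3 — N13 snaps.
  N13 sheds 220 kN: no online neighbours, lost.
No further breaks.

4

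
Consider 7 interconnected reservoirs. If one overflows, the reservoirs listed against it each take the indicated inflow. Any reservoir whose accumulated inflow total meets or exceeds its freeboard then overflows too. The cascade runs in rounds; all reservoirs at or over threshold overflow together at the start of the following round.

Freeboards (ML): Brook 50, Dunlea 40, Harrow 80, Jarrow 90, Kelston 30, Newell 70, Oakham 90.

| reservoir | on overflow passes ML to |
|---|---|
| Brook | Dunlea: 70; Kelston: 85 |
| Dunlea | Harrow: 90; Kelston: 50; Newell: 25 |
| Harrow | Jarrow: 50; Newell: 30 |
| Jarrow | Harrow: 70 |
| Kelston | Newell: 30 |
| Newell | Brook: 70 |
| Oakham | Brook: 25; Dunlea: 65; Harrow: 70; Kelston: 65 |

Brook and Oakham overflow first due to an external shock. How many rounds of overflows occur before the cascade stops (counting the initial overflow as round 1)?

4

Round 1 — Brook, Oakham overflow (initial).
  Dunlea: +70+65 → 135 ≥ 40
  Harrow: +70 → 70 < 80
  Kelston: +85+65 → 150 ≥ 30
Round 2 — Dunlea, Kelston overflow.
  Harrow: +90 → 160 ≥ 80
  Newell: +25+30 → 55 < 70
Round 3 — Harrow overflows.
  Jarrow: +50 → 50 < 90
  Newell: +30 → 85 ≥ 70
Round 4 — Newell overflows.
No further overflows.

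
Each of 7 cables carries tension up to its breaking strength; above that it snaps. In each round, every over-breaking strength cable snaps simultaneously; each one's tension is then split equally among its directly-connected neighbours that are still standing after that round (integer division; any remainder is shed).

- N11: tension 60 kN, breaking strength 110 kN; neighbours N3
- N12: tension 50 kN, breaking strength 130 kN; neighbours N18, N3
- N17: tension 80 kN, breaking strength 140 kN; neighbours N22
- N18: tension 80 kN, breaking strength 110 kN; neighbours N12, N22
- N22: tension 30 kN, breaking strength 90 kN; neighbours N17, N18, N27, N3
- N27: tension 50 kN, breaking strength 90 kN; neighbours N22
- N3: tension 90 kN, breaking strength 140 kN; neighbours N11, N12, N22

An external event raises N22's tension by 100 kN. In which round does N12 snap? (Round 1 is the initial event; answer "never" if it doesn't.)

3

Round 1 — N22 at 130 > 90. N22 snaps.
  N22 sheds 130 kN to N17, N18, N27, N3: 32 each (2 lost).
    N17: 80+32 = 112 ≤ 140
    N18: 80+32 = 112 > 110
    N27: 50+32 = 82 ≤ 90
    N3: 90+32 = 122 ≤ 140
Round 2 — N18 snaps.
  N18 sheds 112 kN to N12: 112 each.
    N12: 50+112 = 162 > 130
Round 3 — N12 snaps.
  N12 sheds 162 kN to N3: 162 each.
    N3: 122+162 = 284 > 140
Round 4 — N3 snaps.
  N3 sheds 284 kN to N11: 284 each.
    N11: 60+284 = 344 > 110
Round 5 — N11 snaps.
  N11 sheds 344 kN: no online neighbours, lost.
No further breaks.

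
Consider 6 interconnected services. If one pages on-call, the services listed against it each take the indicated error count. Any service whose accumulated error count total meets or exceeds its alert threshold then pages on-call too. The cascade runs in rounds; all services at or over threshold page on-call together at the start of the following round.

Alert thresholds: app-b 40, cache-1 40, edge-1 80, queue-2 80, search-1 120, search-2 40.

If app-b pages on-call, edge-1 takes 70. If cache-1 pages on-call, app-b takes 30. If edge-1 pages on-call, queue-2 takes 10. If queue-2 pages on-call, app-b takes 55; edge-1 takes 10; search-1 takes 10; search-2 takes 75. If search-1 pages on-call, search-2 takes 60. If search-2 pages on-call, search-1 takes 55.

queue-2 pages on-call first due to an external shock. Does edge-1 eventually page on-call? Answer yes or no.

Round 1 — queue-2 pages on-call (initial).
  app-b: +55 → 55 ≥ 40
  edge-1: +10 → 10 < 80
  search-1: +10 → 10 < 120
  search-2: +75 → 75 ≥ 40
Round 2 — app-b, search-2 page on-call.
  edge-1: +70 → 80 ≥ 80
  search-1: +55 → 65 < 120
Round 3 — edge-1 pages on-call.
No further pages.

yes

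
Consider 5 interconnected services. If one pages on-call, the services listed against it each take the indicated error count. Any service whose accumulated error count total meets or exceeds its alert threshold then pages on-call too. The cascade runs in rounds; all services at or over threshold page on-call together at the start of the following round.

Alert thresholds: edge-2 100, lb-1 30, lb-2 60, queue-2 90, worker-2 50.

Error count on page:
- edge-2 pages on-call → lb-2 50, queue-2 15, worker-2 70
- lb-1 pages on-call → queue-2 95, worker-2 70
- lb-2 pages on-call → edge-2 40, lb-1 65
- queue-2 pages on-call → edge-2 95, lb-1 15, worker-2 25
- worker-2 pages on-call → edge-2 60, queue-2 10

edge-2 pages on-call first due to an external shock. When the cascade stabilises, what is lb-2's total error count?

Round 1 — edge-2 pages on-call (initial).
  lb-2: +50 → 50 < 60
  queue-2: +15 → 15 < 90
  worker-2: +70 → 70 ≥ 50
Round 2 — worker-2 pages on-call.
  queue-2: +10 → 25 < 90
No further pages.

50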